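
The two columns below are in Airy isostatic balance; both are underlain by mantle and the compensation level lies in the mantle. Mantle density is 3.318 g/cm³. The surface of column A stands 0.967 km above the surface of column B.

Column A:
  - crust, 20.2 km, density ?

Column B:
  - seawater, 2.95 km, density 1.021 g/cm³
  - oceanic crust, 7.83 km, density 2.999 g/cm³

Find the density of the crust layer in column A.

Take the compensation level at the base of the deeper column (depth z_c below the surface of column A) and equate Σ ρ_i t_i down to z_c; mantle fills any gap and the z_c terms cancel.
Column A: 20.2×ρ + (z_c − 20.2)×3.318
Column B: 0.967×0 + 2.95×1.021 + 7.83×2.999 + (z_c − 0.967 − 10.78)×3.318
The z_c×3.318 term appears on both sides and cancels. Collect the known terms of each column as K = Σ(ρt)_known − 3.318 × (depth of known layers): K_A = 0 − 3.318×20.2 = −67.0236; K_B = 26.49412 − 3.318×(0.967 + 10.78) = −12.482426.
Balance: K_A + 20.2×ρ = K_B, so ρ = (K_B − K_A)/20.2 = 54.5412/20.2 = 2.7 g/cm³.

2.7 g/cm³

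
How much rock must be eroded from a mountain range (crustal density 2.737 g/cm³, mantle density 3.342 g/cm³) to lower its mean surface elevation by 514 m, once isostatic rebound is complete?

Net drop Δ = e − u = e − e ρ_c/ρ_m = e (ρ_m − ρ_c)/ρ_m.
e = Δ ρ_m/(ρ_m − ρ_c) = 514 m × 3.342/0.605 = 2840 m.

2840 m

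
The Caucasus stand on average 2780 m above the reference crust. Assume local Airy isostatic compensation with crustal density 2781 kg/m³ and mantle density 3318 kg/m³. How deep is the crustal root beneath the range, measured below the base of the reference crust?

For local isostatic compensation: the weight of the topography is balanced by the buoyancy of the root, ρ_c h = (ρ_m − ρ_c) r.
r = h · ρ_c / (ρ_m − ρ_c) = 2780 m × 2781 / (3318 − 2781) = 14400 m.

14400 m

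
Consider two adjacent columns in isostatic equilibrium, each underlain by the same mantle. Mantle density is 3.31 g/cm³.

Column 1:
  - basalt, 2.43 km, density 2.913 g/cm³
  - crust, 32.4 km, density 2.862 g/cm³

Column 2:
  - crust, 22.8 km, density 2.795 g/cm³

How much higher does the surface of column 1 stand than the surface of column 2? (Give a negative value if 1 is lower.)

For any compensation level in the mantle, the mantle terms cancel and isostasy reduces to e = (Σt_1 − Σt_2) − (Σ(ρt)_1 − Σ(ρt)_2) / ρ_m.
Σt_1 = 34.83 km; Σt_2 = 22.8 km; Σ(ρt)_1 = 99.80739; Σ(ρt)_2 = 63.726 (in km·g/cm³).
e = (34.83 − 22.8) − (99.80739 − 63.726) / 3.31 = 1.13 km.

1.13 km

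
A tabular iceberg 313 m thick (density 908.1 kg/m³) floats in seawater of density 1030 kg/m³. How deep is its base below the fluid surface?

Draft d = t ρ_obj/ρ_fluid = 313 m × 908.1/1030 = 276 m.

276 m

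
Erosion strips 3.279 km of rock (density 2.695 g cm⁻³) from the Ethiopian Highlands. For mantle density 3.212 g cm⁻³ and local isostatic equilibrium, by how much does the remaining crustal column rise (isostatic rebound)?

2.75 km

Unloading: uplift u = e ρ_c/ρ_m = 3.279 km × 2.695/3.212 = 2.75 km.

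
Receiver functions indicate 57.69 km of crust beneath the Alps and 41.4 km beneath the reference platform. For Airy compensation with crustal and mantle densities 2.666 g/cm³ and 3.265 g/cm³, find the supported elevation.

2.99 km

Excess crust Δ = 57.69 km − 41.4 km = 16.29 km, split between elevation h and root r with h + r = Δ.
Airy balance ρ_c h = (ρ_m − ρ_c) r gives r = h ρ_c/(ρ_m − ρ_c), so h (1 + ρ_c/(ρ_m − ρ_c)) = Δ, i.e. h = Δ (ρ_m − ρ_c)/ρ_m.
h = 16.29 km × 0.599/3.265 = 2.99 km.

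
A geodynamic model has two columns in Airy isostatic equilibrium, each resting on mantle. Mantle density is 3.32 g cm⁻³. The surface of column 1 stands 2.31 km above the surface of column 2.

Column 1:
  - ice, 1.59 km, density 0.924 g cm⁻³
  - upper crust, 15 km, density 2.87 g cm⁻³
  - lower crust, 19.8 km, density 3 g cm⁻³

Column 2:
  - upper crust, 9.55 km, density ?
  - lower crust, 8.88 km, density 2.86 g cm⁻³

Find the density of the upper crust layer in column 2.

2.78 g cm⁻³

Take the compensation level at the base of the deeper column (depth z_c below the surface of column 1) and equate Σ ρ_i t_i down to z_c; mantle fills any gap and the z_c terms cancel.
Column 1: 1.59×0.924 + 15×2.87 + 19.8×3 + (z_c − 36.39)×3.32
Column 2: 2.31×0 + 9.55×ρ + 8.88×2.86 + (z_c − 2.31 − 18.43)×3.32
The z_c×3.32 term appears on both sides and cancels. Collect the known terms of each column as K = Σ(ρt)_known − 3.32 × (depth of known layers): K_1 = 103.91916 − 3.32×36.39 = −16.89564; K_2 = 25.3968 − 3.32×(2.31 + 18.43) = −43.46.
Balance: K_1 = K_2 + 9.55×ρ, so ρ = (K_1 − K_2)/9.55 = 26.5644/9.55 = 2.78 g cm⁻³.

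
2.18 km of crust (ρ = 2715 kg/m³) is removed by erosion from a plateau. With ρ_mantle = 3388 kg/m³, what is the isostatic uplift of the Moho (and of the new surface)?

1.75 km

Unloading: uplift u = e ρ_c/ρ_m = 2.18 km × 2715/3388 = 1.75 km.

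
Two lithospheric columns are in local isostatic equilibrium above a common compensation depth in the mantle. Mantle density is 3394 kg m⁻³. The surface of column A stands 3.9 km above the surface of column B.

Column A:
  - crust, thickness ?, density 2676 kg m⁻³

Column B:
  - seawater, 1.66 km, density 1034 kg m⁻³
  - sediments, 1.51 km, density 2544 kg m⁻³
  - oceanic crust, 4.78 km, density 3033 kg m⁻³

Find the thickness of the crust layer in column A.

28.1 km

Take the compensation level at the base of the deeper column (depth z_c below the surface of column A) and equate Σ ρ_i t_i down to z_c; mantle fills any gap and the z_c terms cancel.
Column A: x×2676 + (z_c − 0 − x)×3394
Column B: 3.9×0 + 1.66×1034 + 1.51×2544 + 4.78×3033 + (z_c − 3.9 − 7.95)×3394
The z_c×3394 term appears on both sides and cancels. Collect the known terms of each column as K = Σ(ρt)_known − 3394 × (depth of known layers): K_A = 0 − 3394×0 = 0; K_B = 20055.62 − 3394×(3.9 + 7.95) = −20163.28.
Balance: K_A − x×(3394 − 2676) = K_B, so x = (K_A − K_B)/(3394 − 2676) = 20163.3/718 = 28.1 km.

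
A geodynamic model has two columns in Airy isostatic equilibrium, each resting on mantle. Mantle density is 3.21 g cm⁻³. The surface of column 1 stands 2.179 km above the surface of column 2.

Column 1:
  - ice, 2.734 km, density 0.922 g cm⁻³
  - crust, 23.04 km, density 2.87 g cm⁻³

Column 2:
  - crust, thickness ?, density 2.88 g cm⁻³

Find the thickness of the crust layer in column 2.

21.5 km

Take the compensation level at the base of the deeper column (depth z_c below the surface of column 1) and equate Σ ρ_i t_i down to z_c; mantle fills any gap and the z_c terms cancel.
Column 1: 2.734×0.922 + 23.04×2.87 + (z_c − 25.774)×3.21
Column 2: 2.179×0 + x×2.88 + (z_c − 2.179 − 0 − x)×3.21
The z_c×3.21 term appears on both sides and cancels. Collect the known terms of each column as K = Σ(ρt)_known − 3.21 × (depth of known layers): K_1 = 68.645548 − 3.21×25.774 = −14.088992; K_2 = 0 − 3.21×(2.179 + 0) = −6.99459.
Balance: K_1 = K_2 − x×(3.21 − 2.88), so x = (K_2 − K_1)/(3.21 − 2.88) = 7.0944/0.33 = 21.5 km.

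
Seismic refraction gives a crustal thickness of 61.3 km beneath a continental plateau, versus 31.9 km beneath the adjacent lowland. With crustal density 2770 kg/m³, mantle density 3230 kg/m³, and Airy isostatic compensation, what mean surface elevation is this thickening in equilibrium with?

Excess crust Δ = 61.3 km − 31.9 km = 29.4 km, split between elevation h and root r with h + r = Δ.
Airy balance ρ_c h = (ρ_m − ρ_c) r gives r = h ρ_c/(ρ_m − ρ_c), so h (1 + ρ_c/(ρ_m − ρ_c)) = Δ, i.e. h = Δ (ρ_m − ρ_c)/ρ_m.
h = 29.4 km × 460/3230 = 4.19 km.

4.19 km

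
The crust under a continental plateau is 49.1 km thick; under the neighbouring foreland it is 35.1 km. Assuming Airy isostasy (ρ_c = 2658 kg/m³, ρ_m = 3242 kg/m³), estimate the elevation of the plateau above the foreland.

2.52 km

Excess crust Δ = 49.1 km − 35.1 km = 14 km, split between elevation h and root r with h + r = Δ.
Airy balance ρ_c h = (ρ_m − ρ_c) r gives r = h ρ_c/(ρ_m − ρ_c), so h (1 + ρ_c/(ρ_m − ρ_c)) = Δ, i.e. h = Δ (ρ_m − ρ_c)/ρ_m.
h = 14 km × 584/3242 = 2.52 km.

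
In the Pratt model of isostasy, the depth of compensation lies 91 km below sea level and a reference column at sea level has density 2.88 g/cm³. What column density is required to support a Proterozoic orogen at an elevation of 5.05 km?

2.73 g/cm³

Pratt balance: ρ_ref D = ρ (D + h).
ρ = ρ_ref D/(D + h) = 2.88 × 91 km/(91 km + 5.05 km) = 2.73 g/cm³.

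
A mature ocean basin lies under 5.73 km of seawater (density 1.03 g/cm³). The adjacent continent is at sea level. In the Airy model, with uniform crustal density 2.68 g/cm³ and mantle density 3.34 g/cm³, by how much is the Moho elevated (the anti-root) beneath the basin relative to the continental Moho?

14.3 km

By Archimedes' principle applied to the lithosphere: replacing crust with seawater at the top is compensated by replacing crust with mantle at the base: d (ρ_c − ρ_w) = a (ρ_m − ρ_c).
a = d (ρ_c − ρ_w)/(ρ_m − ρ_c) = 5.73 km × 1.65/0.66 = 14.3 km.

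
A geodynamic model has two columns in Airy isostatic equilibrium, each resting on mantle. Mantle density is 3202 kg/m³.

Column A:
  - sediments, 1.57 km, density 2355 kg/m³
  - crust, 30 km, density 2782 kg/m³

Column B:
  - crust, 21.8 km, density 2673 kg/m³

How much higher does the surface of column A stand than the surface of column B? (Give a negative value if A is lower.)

For any compensation level in the mantle, the mantle terms cancel and isostasy reduces to e = (Σt_A − Σt_B) − (Σ(ρt)_A − Σ(ρt)_B) / ρ_m.
Σt_A = 31.57 km; Σt_B = 21.8 km; Σ(ρt)_A = 87157.35; Σ(ρt)_B = 58271.4 (in km·kg/m³).
e = (31.57 − 21.8) − (87157.35 − 58271.4) / 3202 = 0.749 km.

0.749 km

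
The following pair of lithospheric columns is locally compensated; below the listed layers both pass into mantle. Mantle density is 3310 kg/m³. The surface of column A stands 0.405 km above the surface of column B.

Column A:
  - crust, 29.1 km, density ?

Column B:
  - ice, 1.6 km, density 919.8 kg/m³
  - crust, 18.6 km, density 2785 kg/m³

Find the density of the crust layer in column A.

Take the compensation level at the base of the deeper column (depth z_c below the surface of column A) and equate Σ ρ_i t_i down to z_c; mantle fills any gap and the z_c terms cancel.
Column A: 29.1×ρ + (z_c − 29.1)×3310
Column B: 0.405×0 + 1.6×919.8 + 18.6×2785 + (z_c − 0.405 − 20.2)×3310
The z_c×3310 term appears on both sides and cancels. Collect the known terms of each column as K = Σ(ρt)_known − 3310 × (depth of known layers): K_A = 0 − 3310×29.1 = −96321; K_B = 53272.68 − 3310×(0.405 + 20.2) = −14929.87.
Balance: K_A + 29.1×ρ = K_B, so ρ = (K_B − K_A)/29.1 = 81391.1/29.1 = 2800 kg/m³.

2800 kg/m³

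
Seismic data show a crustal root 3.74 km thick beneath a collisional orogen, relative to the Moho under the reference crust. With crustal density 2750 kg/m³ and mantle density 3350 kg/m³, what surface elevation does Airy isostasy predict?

Isostatic balance requires: ρ_c h = (ρ_m − ρ_c) r.
h = r (ρ_m − ρ_c) / ρ_c = 3.74 km × (3350 − 2750) / 2750 = 0.816 km.

0.816 km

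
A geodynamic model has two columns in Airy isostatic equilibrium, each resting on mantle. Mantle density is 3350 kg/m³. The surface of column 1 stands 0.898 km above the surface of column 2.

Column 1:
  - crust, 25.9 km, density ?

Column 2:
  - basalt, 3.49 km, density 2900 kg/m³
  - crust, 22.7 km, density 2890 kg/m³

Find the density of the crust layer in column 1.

Take the compensation level at the base of the deeper column (depth z_c below the surface of column 1) and equate Σ ρ_i t_i down to z_c; mantle fills any gap and the z_c terms cancel.
Column 1: 25.9×ρ + (z_c − 25.9)×3350
Column 2: 0.898×0 + 3.49×2900 + 22.7×2890 + (z_c − 0.898 − 26.19)×3350
The z_c×3350 term appears on both sides and cancels. Collect the known terms of each column as K = Σ(ρt)_known − 3350 × (depth of known layers): K_1 = 0 − 3350×25.9 = −86765; K_2 = 75724 − 3350×(0.898 + 26.19) = −15020.8.
Balance: K_1 + 25.9×ρ = K_2, so ρ = (K_2 − K_1)/25.9 = 71744.2/25.9 = 2770 kg/m³.

2770 kg/m³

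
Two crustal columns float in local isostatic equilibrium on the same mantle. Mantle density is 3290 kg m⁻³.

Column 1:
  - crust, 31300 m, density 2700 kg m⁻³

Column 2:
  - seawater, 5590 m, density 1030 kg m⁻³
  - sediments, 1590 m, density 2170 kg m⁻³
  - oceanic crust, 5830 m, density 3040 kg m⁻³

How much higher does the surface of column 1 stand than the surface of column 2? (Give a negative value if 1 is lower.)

789 m

For any compensation level in the mantle, the mantle terms cancel and isostasy reduces to e = (Σt_1 − Σt_2) − (Σ(ρt)_1 − Σ(ρt)_2) / ρ_m.
Σt_1 = 31300 m; Σt_2 = 13010 m; Σ(ρt)_1 = 84510000; Σ(ρt)_2 = 26931200 (in m·kg m⁻³).
e = (31300 − 13010) − (84510000 − 26931200) / 3290 = 789 m.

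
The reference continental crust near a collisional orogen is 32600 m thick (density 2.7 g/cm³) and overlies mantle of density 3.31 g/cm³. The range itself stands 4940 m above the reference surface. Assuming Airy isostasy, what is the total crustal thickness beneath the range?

59400 m

Root depth r = h ρ_c / (ρ_m − ρ_c) = 4940 m × 2.7 / 0.61 = 21870 m.
Total thickness = T + h + r = 32600 m + 4940 m + 21870 m = 59400 m.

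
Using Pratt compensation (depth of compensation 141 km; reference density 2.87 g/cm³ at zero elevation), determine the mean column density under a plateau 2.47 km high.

Pratt balance: ρ_ref D = ρ (D + h).
ρ = ρ_ref D/(D + h) = 2.87 × 141 km/(141 km + 2.47 km) = 2.82 g/cm³.

2.82 g/cm³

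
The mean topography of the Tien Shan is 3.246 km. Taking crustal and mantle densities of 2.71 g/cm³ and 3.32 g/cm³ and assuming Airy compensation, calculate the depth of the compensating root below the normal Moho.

Isostatic balance requires: the weight of the topography is balanced by the buoyancy of the root, ρ_c h = (ρ_m − ρ_c) r.
r = h · ρ_c / (ρ_m − ρ_c) = 3.246 km × 2.71 / (3.32 − 2.71) = 14.4 km.

14.4 km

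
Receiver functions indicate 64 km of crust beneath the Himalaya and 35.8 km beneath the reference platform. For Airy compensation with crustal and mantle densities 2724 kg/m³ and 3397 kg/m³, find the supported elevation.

5.59 km

Excess crust Δ = 64 km − 35.8 km = 28.2 km, split between elevation h and root r with h + r = Δ.
Airy balance ρ_c h = (ρ_m − ρ_c) r gives r = h ρ_c/(ρ_m − ρ_c), so h (1 + ρ_c/(ρ_m − ρ_c)) = Δ, i.e. h = Δ (ρ_m − ρ_c)/ρ_m.
h = 28.2 km × 673/3397 = 5.59 km.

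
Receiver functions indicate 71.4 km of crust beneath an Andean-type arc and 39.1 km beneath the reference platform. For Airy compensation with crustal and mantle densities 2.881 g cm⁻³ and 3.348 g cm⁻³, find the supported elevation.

4.51 km

Excess crust Δ = 71.4 km − 39.1 km = 32.3 km, split between elevation h and root r with h + r = Δ.
Airy balance ρ_c h = (ρ_m − ρ_c) r gives r = h ρ_c/(ρ_m − ρ_c), so h (1 + ρ_c/(ρ_m − ρ_c)) = Δ, i.e. h = Δ (ρ_m − ρ_c)/ρ_m.
h = 32.3 km × 0.467/3.348 = 4.51 km.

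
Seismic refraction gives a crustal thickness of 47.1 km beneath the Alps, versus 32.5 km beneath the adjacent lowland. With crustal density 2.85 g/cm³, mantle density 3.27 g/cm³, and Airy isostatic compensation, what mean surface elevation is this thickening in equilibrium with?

Excess crust Δ = 47.1 km − 32.5 km = 14.6 km, split between elevation h and root r with h + r = Δ.
Airy balance ρ_c h = (ρ_m − ρ_c) r gives r = h ρ_c/(ρ_m − ρ_c), so h (1 + ρ_c/(ρ_m − ρ_c)) = Δ, i.e. h = Δ (ρ_m − ρ_c)/ρ_m.
h = 14.6 km × 0.42/3.27 = 1.88 km.

1.88 km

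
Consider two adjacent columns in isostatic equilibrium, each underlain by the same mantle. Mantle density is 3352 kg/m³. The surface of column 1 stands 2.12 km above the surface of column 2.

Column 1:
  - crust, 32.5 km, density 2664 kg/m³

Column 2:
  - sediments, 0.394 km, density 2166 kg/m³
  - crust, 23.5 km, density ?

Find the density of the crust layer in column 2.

Take the compensation level at the base of the deeper column (depth z_c below the surface of column 1) and equate Σ ρ_i t_i down to z_c; mantle fills any gap and the z_c terms cancel.
Column 1: 32.5×2664 + (z_c − 32.5)×3352
Column 2: 2.12×0 + 0.394×2166 + 23.5×ρ + (z_c − 2.12 − 23.894)×3352
The z_c×3352 term appears on both sides and cancels. Collect the known terms of each column as K = Σ(ρt)_known − 3352 × (depth of known layers): K_1 = 86580 − 3352×32.5 = −22360; K_2 = 853.404 − 3352×(2.12 + 23.894) = −86345.524.
Balance: K_1 = K_2 + 23.5×ρ, so ρ = (K_1 − K_2)/23.5 = 63985.5/23.5 = 2720 kg/m³.

2720 kg/m³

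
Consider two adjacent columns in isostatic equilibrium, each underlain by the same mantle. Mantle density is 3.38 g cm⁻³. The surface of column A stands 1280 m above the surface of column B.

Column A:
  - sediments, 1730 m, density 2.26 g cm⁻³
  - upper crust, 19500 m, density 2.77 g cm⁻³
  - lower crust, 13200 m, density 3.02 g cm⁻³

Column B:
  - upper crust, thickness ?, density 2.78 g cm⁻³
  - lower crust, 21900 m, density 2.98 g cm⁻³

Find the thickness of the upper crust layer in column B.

9160 m

Take the compensation level at the base of the deeper column (depth z_c below the surface of column A) and equate Σ ρ_i t_i down to z_c; mantle fills any gap and the z_c terms cancel.
Column A: 1730×2.26 + 19500×2.77 + 13200×3.02 + (z_c − 34430)×3.38
Column B: 1280×0 + x×2.78 + 21900×2.98 + (z_c − 1280 − 21900 − x)×3.38
The z_c×3.38 term appears on both sides and cancels. Collect the known terms of each column as K = Σ(ρt)_known − 3.38 × (depth of known layers): K_A = 97788.8 − 3.38×34430 = −18584.6; K_B = 65262 − 3.38×(1280 + 21900) = −13086.4.
Balance: K_A = K_B − x×(3.38 − 2.78), so x = (K_B − K_A)/(3.38 − 2.78) = 5498.2/0.6 = 9160 m.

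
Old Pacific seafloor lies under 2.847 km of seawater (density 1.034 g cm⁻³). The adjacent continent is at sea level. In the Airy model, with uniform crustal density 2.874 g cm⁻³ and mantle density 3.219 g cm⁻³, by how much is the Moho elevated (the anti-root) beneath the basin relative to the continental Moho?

Isostatic balance requires: replacing crust with seawater at the top is compensated by replacing crust with mantle at the base: d (ρ_c − ρ_w) = a (ρ_m − ρ_c).
a = d (ρ_c − ρ_w)/(ρ_m − ρ_c) = 2.847 km × 1.84/0.345 = 15.2 km.

15.2 km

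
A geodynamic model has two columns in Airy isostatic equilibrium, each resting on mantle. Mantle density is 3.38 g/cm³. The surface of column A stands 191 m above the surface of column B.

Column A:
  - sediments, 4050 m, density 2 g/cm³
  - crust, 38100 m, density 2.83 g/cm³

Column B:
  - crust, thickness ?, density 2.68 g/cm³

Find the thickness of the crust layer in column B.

Take the compensation level at the base of the deeper column (depth z_c below the surface of column A) and equate Σ ρ_i t_i down to z_c; mantle fills any gap and the z_c terms cancel.
Column A: 4050×2 + 38100×2.83 + (z_c − 42150)×3.38
Column B: 191×0 + x×2.68 + (z_c − 191 − 0 − x)×3.38
The z_c×3.38 term appears on both sides and cancels. Collect the known terms of each column as K = Σ(ρt)_known − 3.38 × (depth of known layers): K_A = 115923 − 3.38×42150 = −26544; K_B = 0 − 3.38×(191 + 0) = −645.58.
Balance: K_A = K_B − x×(3.38 − 2.68), so x = (K_B − K_A)/(3.38 − 2.68) = 25898.4/0.7 = 37000 m.

37000 m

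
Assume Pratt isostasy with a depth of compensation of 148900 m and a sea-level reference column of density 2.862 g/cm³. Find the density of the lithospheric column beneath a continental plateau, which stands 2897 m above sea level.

Pratt balance: ρ_ref D = ρ (D + h).
ρ = ρ_ref D/(D + h) = 2.862 × 148900 m/(148900 m + 2897 m) = 2.81 g/cm³.

2.81 g/cm³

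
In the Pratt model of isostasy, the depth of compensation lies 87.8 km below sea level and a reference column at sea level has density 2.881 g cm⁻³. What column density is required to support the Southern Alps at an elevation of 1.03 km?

Pratt balance: ρ_ref D = ρ (D + h).
ρ = ρ_ref D/(D + h) = 2.881 × 87.8 km/(87.8 km + 1.03 km) = 2.85 g cm⁻³.

2.85 g cm⁻³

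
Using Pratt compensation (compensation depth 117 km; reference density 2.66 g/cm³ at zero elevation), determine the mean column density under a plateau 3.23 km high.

Pratt balance: ρ_ref D = ρ (D + h).
ρ = ρ_ref D/(D + h) = 2.66 × 117 km/(117 km + 3.23 km) = 2.59 g/cm³.

2.59 g/cm³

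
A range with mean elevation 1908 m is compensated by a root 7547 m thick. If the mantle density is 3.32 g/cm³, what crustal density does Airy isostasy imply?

ρ_c h = (ρ_m − ρ_c) r → ρ_c (h + r) = ρ_m r → ρ_c = ρ_m r / (h + r).
ρ_c = 3.32 × 7547 m / (1908 m + 7547 m) = 2.65 g/cm³.

2.65 g/cm³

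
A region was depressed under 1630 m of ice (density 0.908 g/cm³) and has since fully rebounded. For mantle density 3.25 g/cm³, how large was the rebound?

Removing the load lets mantle flow back in; uplift u satisfies ρ_ice t = ρ_m u.
u = t ρ_ice/ρ_m = 1630 m × 0.908/3.25 = 455 m.

455 m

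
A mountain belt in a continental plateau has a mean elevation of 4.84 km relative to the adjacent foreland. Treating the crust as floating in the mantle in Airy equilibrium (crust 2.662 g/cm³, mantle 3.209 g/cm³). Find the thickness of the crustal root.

Equating mass per unit area of the two columns: the weight of the topography is balanced by the buoyancy of the root, ρ_c h = (ρ_m − ρ_c) r.
r = h · ρ_c / (ρ_m − ρ_c) = 4.84 km × 2.662 / (3.209 − 2.662) = 23.6 km.

23.6 km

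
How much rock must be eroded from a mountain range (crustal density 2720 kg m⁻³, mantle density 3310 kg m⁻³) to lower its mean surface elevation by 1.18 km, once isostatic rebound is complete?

6.62 km

Net drop Δ = e − u = e − e ρ_c/ρ_m = e (ρ_m − ρ_c)/ρ_m.
e = Δ ρ_m/(ρ_m − ρ_c) = 1.18 km × 3310/590 = 6.62 km.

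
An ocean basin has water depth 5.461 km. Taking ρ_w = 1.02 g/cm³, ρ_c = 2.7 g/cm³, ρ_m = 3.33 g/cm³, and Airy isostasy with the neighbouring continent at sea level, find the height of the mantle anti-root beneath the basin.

In Airy isostatic equilibrium: replacing crust with seawater at the top is compensated by replacing crust with mantle at the base: d (ρ_c − ρ_w) = a (ρ_m − ρ_c).
a = d (ρ_c − ρ_w)/(ρ_m − ρ_c) = 5.461 km × 1.68/0.63 = 14.6 km.

14.6 km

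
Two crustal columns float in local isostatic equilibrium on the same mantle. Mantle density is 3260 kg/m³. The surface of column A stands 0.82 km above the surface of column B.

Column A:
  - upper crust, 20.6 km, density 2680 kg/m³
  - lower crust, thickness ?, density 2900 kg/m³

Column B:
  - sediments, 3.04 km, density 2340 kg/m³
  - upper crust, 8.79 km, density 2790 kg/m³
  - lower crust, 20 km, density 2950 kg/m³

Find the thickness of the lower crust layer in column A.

Take the compensation level at the base of the deeper column (depth z_c below the surface of column A) and equate Σ ρ_i t_i down to z_c; mantle fills any gap and the z_c terms cancel.
Column A: 20.6×2680 + x×2900 + (z_c − 20.6 − x)×3260
Column B: 0.82×0 + 3.04×2340 + 8.79×2790 + 20×2950 + (z_c − 0.82 − 31.83)×3260
The z_c×3260 term appears on both sides and cancels. Collect the known terms of each column as K = Σ(ρt)_known − 3260 × (depth of known layers): K_A = 55208 − 3260×20.6 = −11948; K_B = 90637.7 − 3260×(0.82 + 31.83) = −15801.3.
Balance: K_A − x×(3260 − 2900) = K_B, so x = (K_A − K_B)/(3260 − 2900) = 3853.3/360 = 10.7 km.

10.7 km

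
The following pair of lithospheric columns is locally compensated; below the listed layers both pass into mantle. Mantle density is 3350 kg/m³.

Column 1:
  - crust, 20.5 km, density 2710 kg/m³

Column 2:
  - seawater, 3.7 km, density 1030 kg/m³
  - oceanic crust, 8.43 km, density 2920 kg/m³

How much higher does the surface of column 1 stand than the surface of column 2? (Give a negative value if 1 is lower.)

0.272 km

For any compensation level in the mantle, the mantle terms cancel and isostasy reduces to e = (Σt_1 − Σt_2) − (Σ(ρt)_1 − Σ(ρt)_2) / ρ_m.
Σt_1 = 20.5 km; Σt_2 = 12.13 km; Σ(ρt)_1 = 55555; Σ(ρt)_2 = 28426.6 (in km·kg/m³).
e = (20.5 − 12.13) − (55555 − 28426.6) / 3350 = 0.272 km.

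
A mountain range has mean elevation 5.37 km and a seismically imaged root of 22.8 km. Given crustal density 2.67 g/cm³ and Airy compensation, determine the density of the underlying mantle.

Airy balance: ρ_c h = (ρ_m − ρ_c) r → ρ_m = ρ_c (1 + h/r).
ρ_m = 2.67 × (1 + 5.37 km/22.8 km) = 3.3 g/cm³.

3.3 g/cm³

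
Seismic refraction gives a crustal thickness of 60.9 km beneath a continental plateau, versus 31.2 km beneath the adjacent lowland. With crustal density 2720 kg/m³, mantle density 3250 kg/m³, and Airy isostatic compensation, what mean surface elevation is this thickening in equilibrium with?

4.84 km

Excess crust Δ = 60.9 km − 31.2 km = 29.7 km, split between elevation h and root r with h + r = Δ.
Airy balance ρ_c h = (ρ_m − ρ_c) r gives r = h ρ_c/(ρ_m − ρ_c), so h (1 + ρ_c/(ρ_m − ρ_c)) = Δ, i.e. h = Δ (ρ_m − ρ_c)/ρ_m.
h = 29.7 km × 530/3250 = 4.84 km.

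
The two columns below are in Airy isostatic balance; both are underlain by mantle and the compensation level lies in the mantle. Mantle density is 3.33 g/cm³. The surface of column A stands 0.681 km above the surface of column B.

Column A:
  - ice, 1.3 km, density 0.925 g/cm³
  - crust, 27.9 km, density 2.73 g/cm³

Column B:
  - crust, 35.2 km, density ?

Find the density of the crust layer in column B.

2.83 g/cm³

Take the compensation level at the base of the deeper column (depth z_c below the surface of column A) and equate Σ ρ_i t_i down to z_c; mantle fills any gap and the z_c terms cancel.
Column A: 1.3×0.925 + 27.9×2.73 + (z_c − 29.2)×3.33
Column B: 0.681×0 + 35.2×ρ + (z_c − 0.681 − 35.2)×3.33
The z_c×3.33 term appears on both sides and cancels. Collect the known terms of each column as K = Σ(ρt)_known − 3.33 × (depth of known layers): K_A = 77.3695 − 3.33×29.2 = −19.8665; K_B = 0 − 3.33×(0.681 + 35.2) = −119.48373.
Balance: K_A = K_B + 35.2×ρ, so ρ = (K_A − K_B)/35.2 = 99.6172/35.2 = 2.83 g/cm³.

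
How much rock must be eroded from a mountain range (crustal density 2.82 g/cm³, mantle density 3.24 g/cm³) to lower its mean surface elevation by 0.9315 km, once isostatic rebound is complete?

7.19 km

Net drop Δ = e − u = e − e ρ_c/ρ_m = e (ρ_m − ρ_c)/ρ_m.
e = Δ ρ_m/(ρ_m − ρ_c) = 0.9315 km × 3.24/0.42 = 7.19 km.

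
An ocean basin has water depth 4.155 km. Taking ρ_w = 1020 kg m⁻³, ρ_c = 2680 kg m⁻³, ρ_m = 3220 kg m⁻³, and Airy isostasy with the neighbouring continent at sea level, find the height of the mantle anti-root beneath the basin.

Equating mass per unit area of the two columns: replacing crust with seawater at the top is compensated by replacing crust with mantle at the base: d (ρ_c − ρ_w) = a (ρ_m − ρ_c).
a = d (ρ_c − ρ_w)/(ρ_m − ρ_c) = 4.155 km × 1660/540 = 12.8 km.

12.8 km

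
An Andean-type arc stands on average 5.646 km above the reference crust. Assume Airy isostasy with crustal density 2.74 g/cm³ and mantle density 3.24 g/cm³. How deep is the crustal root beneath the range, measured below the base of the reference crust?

30.9 km

Isostatic balance requires: the weight of the topography is balanced by the buoyancy of the root, ρ_c h = (ρ_m − ρ_c) r.
r = h · ρ_c / (ρ_m − ρ_c) = 5.646 km × 2.74 / (3.24 − 2.74) = 30.9 km.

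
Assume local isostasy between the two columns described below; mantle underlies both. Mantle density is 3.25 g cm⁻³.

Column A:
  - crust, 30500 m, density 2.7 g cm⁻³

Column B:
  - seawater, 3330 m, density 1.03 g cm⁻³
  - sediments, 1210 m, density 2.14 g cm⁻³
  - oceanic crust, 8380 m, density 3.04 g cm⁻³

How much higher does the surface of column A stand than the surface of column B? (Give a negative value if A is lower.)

For any compensation level in the mantle, the mantle terms cancel and isostasy reduces to e = (Σt_A − Σt_B) − (Σ(ρt)_A − Σ(ρt)_B) / ρ_m.
Σt_A = 30500 m; Σt_B = 12920 m; Σ(ρt)_A = 82350; Σ(ρt)_B = 31494.5 (in m·g cm⁻³).
e = (30500 − 12920) − (82350 − 31494.5) / 3.25 = 1930 m.

1930 m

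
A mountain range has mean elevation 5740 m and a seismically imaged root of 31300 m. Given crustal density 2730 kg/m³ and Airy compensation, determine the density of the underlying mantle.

Airy balance: ρ_c h = (ρ_m − ρ_c) r → ρ_m = ρ_c (1 + h/r).
ρ_m = 2730 × (1 + 5740 m/31300 m) = 3230 kg/m³.

3230 kg/m³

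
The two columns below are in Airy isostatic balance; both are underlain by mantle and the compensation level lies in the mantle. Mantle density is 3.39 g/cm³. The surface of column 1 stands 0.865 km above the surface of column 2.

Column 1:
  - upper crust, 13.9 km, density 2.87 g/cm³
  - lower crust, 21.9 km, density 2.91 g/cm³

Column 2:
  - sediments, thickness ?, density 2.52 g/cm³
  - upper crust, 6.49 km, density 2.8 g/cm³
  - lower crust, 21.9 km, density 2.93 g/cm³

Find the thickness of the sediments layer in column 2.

Take the compensation level at the base of the deeper column (depth z_c below the surface of column 1) and equate Σ ρ_i t_i down to z_c; mantle fills any gap and the z_c terms cancel.
Column 1: 13.9×2.87 + 21.9×2.91 + (z_c − 35.8)×3.39
Column 2: 0.865×0 + x×2.52 + 6.49×2.8 + 21.9×2.93 + (z_c − 0.865 − 28.39 − x)×3.39
The z_c×3.39 term appears on both sides and cancels. Collect the known terms of each column as K = Σ(ρt)_known − 3.39 × (depth of known layers): K_1 = 103.622 − 3.39×35.8 = −17.74; K_2 = 82.339 − 3.39×(0.865 + 28.39) = −16.83545.
Balance: K_1 = K_2 − x×(3.39 − 2.52), so x = (K_2 − K_1)/(3.39 − 2.52) = 0.90455/0.87 = 1.04 km.

1.04 km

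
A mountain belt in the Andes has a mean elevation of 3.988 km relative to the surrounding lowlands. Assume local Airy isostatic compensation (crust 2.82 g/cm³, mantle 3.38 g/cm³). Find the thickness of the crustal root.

20.1 km

By Archimedes' principle applied to the lithosphere: the weight of the topography is balanced by the buoyancy of the root, ρ_c h = (ρ_m − ρ_c) r.
r = h · ρ_c / (ρ_m − ρ_c) = 3.988 km × 2.82 / (3.38 − 2.82) = 20.1 km.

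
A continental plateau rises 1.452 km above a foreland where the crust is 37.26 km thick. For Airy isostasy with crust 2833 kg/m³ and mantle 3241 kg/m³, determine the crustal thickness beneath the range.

Root depth r = h ρ_c / (ρ_m − ρ_c) = 1.452 km × 2833 / 408 = 10.08 km.
Total thickness = T + h + r = 37.26 km + 1.452 km + 10.08 km = 48.8 km.

48.8 km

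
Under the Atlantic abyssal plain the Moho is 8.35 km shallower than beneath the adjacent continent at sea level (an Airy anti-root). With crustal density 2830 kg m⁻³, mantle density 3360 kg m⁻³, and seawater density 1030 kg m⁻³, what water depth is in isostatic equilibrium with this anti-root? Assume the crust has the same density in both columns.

Replacing a thickness d of crust by seawater at the top must be balanced by replacing crust with mantle at the base: d (ρ_c − ρ_w) = a (ρ_m − ρ_c).
d = a (ρ_m − ρ_c)/(ρ_c − ρ_w) = 8.35 km × 530/1800 = 2.46 km.

2.46 km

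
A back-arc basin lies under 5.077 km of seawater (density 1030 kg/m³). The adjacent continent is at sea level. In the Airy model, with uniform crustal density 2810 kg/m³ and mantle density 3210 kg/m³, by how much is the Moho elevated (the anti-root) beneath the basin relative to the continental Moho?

22.6 km

Equating mass per unit area of the two columns: replacing crust with seawater at the top is compensated by replacing crust with mantle at the base: d (ρ_c − ρ_w) = a (ρ_m − ρ_c).
a = d (ρ_c − ρ_w)/(ρ_m − ρ_c) = 5.077 km × 1780/400 = 22.6 km.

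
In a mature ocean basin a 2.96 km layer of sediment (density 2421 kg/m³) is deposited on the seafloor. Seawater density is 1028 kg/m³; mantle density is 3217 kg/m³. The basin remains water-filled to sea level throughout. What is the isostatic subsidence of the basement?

Submarine loading: the sediment displaces seawater, and the subsidence is in turn flooded, so s (ρ_m − ρ_w) = t (ρ_sed − ρ_w).
s = 2.96 km × (2421 − 1028) / (3217 − 1028) = 1.88 km.

1.88 km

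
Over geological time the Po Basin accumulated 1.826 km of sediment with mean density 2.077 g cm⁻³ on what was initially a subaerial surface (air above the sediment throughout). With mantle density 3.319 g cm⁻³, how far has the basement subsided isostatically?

1.14 km

Subaerial load: s = t ρ_sed / ρ_m = 1.826 km × 2.077/3.319 = 1.14 km.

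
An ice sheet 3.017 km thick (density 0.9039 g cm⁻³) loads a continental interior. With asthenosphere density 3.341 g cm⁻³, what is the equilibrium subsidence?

In Airy isostatic equilibrium: the ice load ρ_ice t is balanced by mantle displaced below, ρ_m s.
s = t ρ_ice / ρ_m = 3.017 km × 0.9039/3.341 = 0.816 km.

0.816 km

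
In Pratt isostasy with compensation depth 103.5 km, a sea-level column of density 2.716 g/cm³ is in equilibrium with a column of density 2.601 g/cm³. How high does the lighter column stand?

ρ_ref D = ρ (D + h) → h = D (ρ_ref − ρ)/ρ.
h = 103.5 km × (2.716 − 2.601)/2.601 = 4.58 km.

4.58 km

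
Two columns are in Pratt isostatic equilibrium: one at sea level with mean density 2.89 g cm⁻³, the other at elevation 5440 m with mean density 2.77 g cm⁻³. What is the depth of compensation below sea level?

126000 m

ρ_ref D = ρ (D + h) → D (ρ_ref − ρ) = ρ h.
D = ρ h/(ρ_ref − ρ) = 2.77 × 5440 m/(2.89 − 2.77) = 126000 m.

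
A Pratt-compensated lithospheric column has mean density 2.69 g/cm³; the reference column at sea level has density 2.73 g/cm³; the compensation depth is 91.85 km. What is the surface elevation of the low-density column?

1.37 km

ρ_ref D = ρ (D + h) → h = D (ρ_ref − ρ)/ρ.
h = 91.85 km × (2.73 − 2.69)/2.69 = 1.37 km.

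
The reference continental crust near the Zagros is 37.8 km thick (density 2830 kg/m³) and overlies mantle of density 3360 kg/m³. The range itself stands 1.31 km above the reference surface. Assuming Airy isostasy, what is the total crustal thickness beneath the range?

Root depth r = h ρ_c / (ρ_m − ρ_c) = 1.31 km × 2830 / 530 = 6.995 km.
Total thickness = T + h + r = 37.8 km + 1.31 km + 6.995 km = 46.1 km.

46.1 km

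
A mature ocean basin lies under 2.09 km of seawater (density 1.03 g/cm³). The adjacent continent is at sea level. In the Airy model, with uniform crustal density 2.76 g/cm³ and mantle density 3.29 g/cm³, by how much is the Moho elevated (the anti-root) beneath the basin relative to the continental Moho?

6.82 km

Equating mass per unit area of the two columns: replacing crust with seawater at the top is compensated by replacing crust with mantle at the base: d (ρ_c − ρ_w) = a (ρ_m − ρ_c).
a = d (ρ_c − ρ_w)/(ρ_m − ρ_c) = 2.09 km × 1.73/0.53 = 6.82 km.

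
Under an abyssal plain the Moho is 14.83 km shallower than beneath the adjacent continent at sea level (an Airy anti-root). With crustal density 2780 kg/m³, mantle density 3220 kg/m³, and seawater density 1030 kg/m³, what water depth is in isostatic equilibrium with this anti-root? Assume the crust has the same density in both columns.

Replacing a thickness d of crust by seawater at the top must be balanced by replacing crust with mantle at the base: d (ρ_c − ρ_w) = a (ρ_m − ρ_c).
d = a (ρ_m − ρ_c)/(ρ_c − ρ_w) = 14.83 km × 440/1750 = 3.73 km.

3.73 km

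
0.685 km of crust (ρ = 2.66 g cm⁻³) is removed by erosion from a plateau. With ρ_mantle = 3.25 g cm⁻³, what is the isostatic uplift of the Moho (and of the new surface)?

0.561 km

Unloading: uplift u = e ρ_c/ρ_m = 0.685 km × 2.66/3.25 = 0.561 km.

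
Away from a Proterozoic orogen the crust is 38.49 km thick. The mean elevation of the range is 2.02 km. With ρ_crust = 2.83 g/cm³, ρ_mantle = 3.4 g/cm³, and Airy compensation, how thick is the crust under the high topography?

Root depth r = h ρ_c / (ρ_m − ρ_c) = 2.02 km × 2.83 / 0.57 = 10.03 km.
Total thickness = T + h + r = 38.49 km + 2.02 km + 10.03 km = 50.5 km.

50.5 km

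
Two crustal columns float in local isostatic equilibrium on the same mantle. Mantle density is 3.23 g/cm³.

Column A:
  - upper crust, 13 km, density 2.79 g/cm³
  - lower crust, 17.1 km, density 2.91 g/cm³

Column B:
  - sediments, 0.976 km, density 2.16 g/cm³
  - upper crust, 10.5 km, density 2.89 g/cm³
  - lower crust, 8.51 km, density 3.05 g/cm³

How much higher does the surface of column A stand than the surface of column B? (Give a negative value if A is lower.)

For any compensation level in the mantle, the mantle terms cancel and isostasy reduces to e = (Σt_A − Σt_B) − (Σ(ρt)_A − Σ(ρt)_B) / ρ_m.
Σt_A = 30.1 km; Σt_B = 19.986 km; Σ(ρt)_A = 86.031; Σ(ρt)_B = 58.40866 (in km·g/cm³).
e = (30.1 − 19.986) − (86.031 − 58.40866) / 3.23 = 1.56 km.

1.56 km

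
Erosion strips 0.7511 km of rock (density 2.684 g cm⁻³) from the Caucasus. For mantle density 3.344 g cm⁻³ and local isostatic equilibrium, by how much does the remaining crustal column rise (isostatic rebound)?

0.603 km

Unloading: uplift u = e ρ_c/ρ_m = 0.7511 km × 2.684/3.344 = 0.603 km.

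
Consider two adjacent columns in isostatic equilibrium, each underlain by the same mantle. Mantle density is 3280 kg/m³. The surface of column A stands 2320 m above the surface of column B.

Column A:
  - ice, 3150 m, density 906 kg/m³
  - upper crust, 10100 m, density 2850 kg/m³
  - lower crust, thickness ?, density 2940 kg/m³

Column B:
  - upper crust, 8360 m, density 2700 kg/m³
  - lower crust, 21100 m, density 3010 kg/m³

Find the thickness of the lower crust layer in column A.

Take the compensation level at the base of the deeper column (depth z_c below the surface of column A) and equate Σ ρ_i t_i down to z_c; mantle fills any gap and the z_c terms cancel.
Column A: 3150×906 + 10100×2850 + x×2940 + (z_c − 13250 − x)×3280
Column B: 2320×0 + 8360×2700 + 21100×3010 + (z_c − 2320 − 29460)×3280
The z_c×3280 term appears on both sides and cancels. Collect the known terms of each column as K = Σ(ρt)_known − 3280 × (depth of known layers): K_A = 31638900 − 3280×13250 = −11821100; K_B = 86083000 − 3280×(2320 + 29460) = −18155400.
Balance: K_A − x×(3280 − 2940) = K_B, so x = (K_A − K_B)/(3280 − 2940) = 6334300/340 = 18600 m.

18600 m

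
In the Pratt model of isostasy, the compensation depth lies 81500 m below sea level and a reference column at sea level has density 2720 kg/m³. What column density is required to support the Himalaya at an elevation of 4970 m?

Pratt balance: ρ_ref D = ρ (D + h).
ρ = ρ_ref D/(D + h) = 2720 × 81500 m/(81500 m + 4970 m) = 2560 kg/m³.

2560 kg/m³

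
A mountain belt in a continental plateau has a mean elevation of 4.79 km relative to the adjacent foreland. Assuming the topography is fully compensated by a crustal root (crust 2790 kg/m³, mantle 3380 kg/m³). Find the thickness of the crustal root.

Equating mass per unit area of the two columns: the weight of the topography is balanced by the buoyancy of the root, ρ_c h = (ρ_m − ρ_c) r.
r = h · ρ_c / (ρ_m − ρ_c) = 4.79 km × 2790 / (3380 − 2790) = 22.7 km.

22.7 km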